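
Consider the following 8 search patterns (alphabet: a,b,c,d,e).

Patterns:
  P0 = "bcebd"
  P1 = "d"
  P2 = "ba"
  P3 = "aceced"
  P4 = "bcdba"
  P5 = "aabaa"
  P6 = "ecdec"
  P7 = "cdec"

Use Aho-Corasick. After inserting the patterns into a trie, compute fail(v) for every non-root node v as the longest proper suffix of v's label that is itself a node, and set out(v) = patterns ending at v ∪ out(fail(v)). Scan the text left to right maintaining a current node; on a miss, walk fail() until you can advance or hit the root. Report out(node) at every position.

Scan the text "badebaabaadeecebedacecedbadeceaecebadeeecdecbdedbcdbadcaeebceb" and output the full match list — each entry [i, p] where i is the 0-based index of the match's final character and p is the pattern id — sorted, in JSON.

Construct AC machine:
Trie (insert patterns):
  0='ε' goto a→8 b→1 c→26 d→6 e→21
  1='b' goto a→7 c→2
  2='bc' goto d→14 e→3
  3='bce' goto b→4
  4='bceb' goto d→5
  5='bcebd' goto ·  [P0 ends]
  6='d' goto ·  [P1 ends]
  7='ba' goto ·  [P2 ends]
  8='a' goto a→17 c→9
  9='ac' goto e→10
  10='ace' goto c→11
  11='acec' goto e→12
  12='acece' goto d→13
  13='aceced' goto ·  [P3 ends]
  14='bcd' goto b→15
  15='bcdb' goto a→16
  16='bcdba' goto ·  [P4 ends]
  17='aa' goto b→18
  18='aab' goto a→19
  19='aaba' goto a→20
  20='aabaa' goto ·  [P5 ends]
  21='e' goto c→22
  22='ec' goto d→23
  23='ecd' goto e→24
  24='ecde' goto c→25
  25='ecdec' goto ·  [P6 ends]
  26='c' goto d→27
  27='cd' goto e→28
  28='cde' goto c→29
  29='cdec' goto ·  [P7 ends]

Failure links (BFS by depth):
  fail(1) 'b': from fail(0)=0 chase 'b': 0 ⇒ 0;  out=∅∪out(0)=∅
  fail(6) 'd': from fail(0)=0 chase 'd': 0 ⇒ 0;  out={1}∪out(0)={1}
  fail(8) 'a': from fail(0)=0 chase 'a': 0 ⇒ 0;  out=∅∪out(0)=∅
  fail(21) 'e': from fail(0)=0 chase 'e': 0 ⇒ 0;  out=∅∪out(0)=∅
  fail(26) 'c': from fail(0)=0 chase 'c': 0 ⇒ 0;  out=∅∪out(0)=∅
  fail(2) 'bc': from fail(1)=0 chase 'c': 0 ⇒ 26;  out=∅∪out(26)=∅
  fail(7) 'ba': from fail(1)=0 chase 'a': 0 ⇒ 8;  out={2}∪out(8)={2}
  fail(9) 'ac': from fail(8)=0 chase 'c': 0 ⇒ 26;  out=∅∪out(26)=∅
  fail(17) 'aa': from fail(8)=0 chase 'a': 0 ⇒ 8;  out=∅∪out(8)=∅
  fail(22) 'ec': from fail(21)=0 chase 'c': 0 ⇒ 26;  out=∅∪out(26)=∅
  fail(27) 'cd': from fail(26)=0 chase 'd': 0 ⇒ 6;  out=∅∪out(6)={1}
  fail(3) 'bce': from fail(2)=26 chase 'e': 26→0 ⇒ 21;  out=∅∪out(21)=∅
  fail(10) 'ace': from fail(9)=26 chase 'e': 26→0 ⇒ 21;  out=∅∪out(21)=∅
  fail(14) 'bcd': from fail(2)=26 chase 'd': 26 ⇒ 27;  out=∅∪out(27)={1}
  fail(18) 'aab': from fail(17)=8 chase 'b': 8→0 ⇒ 1;  out=∅∪out(1)=∅
  fail(23) 'ecd': from fail(22)=26 chase 'd': 26 ⇒ 27;  out=∅∪out(27)={1}
  fail(28) 'cde': from fail(27)=6 chase 'e': 6→0 ⇒ 21;  out=∅∪out(21)=∅
  fail(4) 'bceb': from fail(3)=21 chase 'b': 21→0 ⇒ 1;  out=∅∪out(1)=∅
  fail(11) 'acec': from fail(10)=21 chase 'c': 21 ⇒ 22;  out=∅∪out(22)=∅
  fail(15) 'bcdb': from fail(14)=27 chase 'b': 27→6→0 ⇒ 1;  out=∅∪out(1)=∅
  fail(19) 'aaba': from fail(18)=1 chase 'a': 1 ⇒ 7;  out=∅∪out(7)={2}
  fail(24) 'ecde': from fail(23)=27 chase 'e': 27 ⇒ 28;  out=∅∪out(28)=∅
  fail(29) 'cdec': from fail(28)=21 chase 'c': 21 ⇒ 22;  out={7}∪out(22)={7}
  fail(5) 'bcebd': from fail(4)=1 chase 'd': 1→0 ⇒ 6;  out={0}∪out(6)={0,1}
  fail(12) 'acece': from fail(11)=22 chase 'e': 22→26→0 ⇒ 21;  out=∅∪out(21)=∅
  fail(16) 'bcdba': from fail(15)=1 chase 'a': 1 ⇒ 7;  out={4}∪out(7)={2,4}
  fail(20) 'aabaa': from fail(19)=7 chase 'a': 7→8 ⇒ 17;  out={5}∪out(17)={5}
  fail(25) 'ecdec': from fail(24)=28 chase 'c': 28 ⇒ 29;  out={6}∪out(29)={6,7}
  fail(13) 'aceced': from fail(12)=21 chase 'd': 21→0 ⇒ 6;  out={3}∪out(6)={1,3}

Scan:
[0] read 'b'  n0⇒n1
[1] read 'a'  n1⇒n7  ** P2@[0:1]
[2] read 'd'  n7⇒n6 ·f  ** P1@[2:2]
[3] read 'e'  n6⇒n21 ·f
[4] read 'b'  n21⇒n1 ·f
[5] read 'a'  n1⇒n7  ** P2@[4:5]
[6] read 'a'  n7⇒n17 ·f
[7] read 'b'  n17⇒n18
[8] read 'a'  n18⇒n19  ** P2@[7:8]
[9] read 'a'  n19⇒n20  ** P5@[5:9]
[10] read 'd'  n20⇒n6 ·f  ** P1@[10:10]
[11] read 'e'  n6⇒n21 ·f
[12] read 'e'  n21⇒n21 ·f
[13] read 'c'  n21⇒n22
[14] read 'e'  n22⇒n21 ·f
[15] read 'b'  n21⇒n1 ·f
[16] read 'e'  n1⇒n21 ·f
[17] read 'd'  n21⇒n6 ·f  ** P1@[17:17]
[18] read 'a'  n6⇒n8 ·f
[19] read 'c'  n8⇒n9
[20] read 'e'  n9⇒n10
[21] read 'c'  n10⇒n11
[22] read 'e'  n11⇒n12
[23] read 'd'  n12⇒n13  ** P1@[23:23],P3@[18:23]
[24] read 'b'  n13⇒n1 ·f
[25] read 'a'  n1⇒n7  ** P2@[24:25]
[26] read 'd'  n7⇒n6 ·f  ** P1@[26:26]
[27] read 'e'  n6⇒n21 ·f
[28] read 'c'  n21⇒n22
[29] read 'e'  n22⇒n21 ·f
[30] read 'a'  n21⇒n8 ·f
[31] read 'e'  n8⇒n21 ·f
[32] read 'c'  n21⇒n22
[33] read 'e'  n22⇒n21 ·f
[34] read 'b'  n21⇒n1 ·f
[35] read 'a'  n1⇒n7  ** P2@[34:35]
[36] read 'd'  n7⇒n6 ·f  ** P1@[36:36]
[37] read 'e'  n6⇒n21 ·f
[38] read 'e'  n21⇒n21 ·f
[39] read 'e'  n21⇒n21 ·f
[40] read 'c'  n21⇒n22
[41] read 'd'  n22⇒n23  ** P1@[41:41]
[42] read 'e'  n23⇒n24
[43] read 'c'  n24⇒n25  ** P6@[39:43],P7@[40:43]
[44] read 'b'  n25⇒n1 ·f
[45] read 'd'  n1⇒n6 ·f  ** P1@[45:45]
[46] read 'e'  n6⇒n21 ·f
[47] read 'd'  n21⇒n6 ·f  ** P1@[47:47]
[48] read 'b'  n6⇒n1 ·f
[49] read 'c'  n1⇒n2
[50] read 'd'  n2⇒n14  ** P1@[50:50]
[51] read 'b'  n14⇒n15
[52] read 'a'  n15⇒n16  ** P2@[51:52],P4@[48:52]
[53] read 'd'  n16⇒n6 ·f  ** P1@[53:53]
[54] read 'c'  n6⇒n26 ·f
[55] read 'a'  n26⇒n8 ·f
[56] read 'e'  n8⇒n21 ·f
[57] read 'e'  n21⇒n21 ·f
[58] read 'b'  n21⇒n1 ·f
[59] read 'c'  n1⇒n2
[60] read 'e'  n2⇒n3
[61] read 'b'  n3⇒n4

Matches: [[1,2],[2,1],[5,2],[8,2],[9,5],[10,1],[17,1],[23,1],[23,3],[25,2],[26,1],[35,2],[36,1],[41,1],[43,6],[43,7],[45,1],[47,1],[50,1],[52,2],[52,4],[53,1]]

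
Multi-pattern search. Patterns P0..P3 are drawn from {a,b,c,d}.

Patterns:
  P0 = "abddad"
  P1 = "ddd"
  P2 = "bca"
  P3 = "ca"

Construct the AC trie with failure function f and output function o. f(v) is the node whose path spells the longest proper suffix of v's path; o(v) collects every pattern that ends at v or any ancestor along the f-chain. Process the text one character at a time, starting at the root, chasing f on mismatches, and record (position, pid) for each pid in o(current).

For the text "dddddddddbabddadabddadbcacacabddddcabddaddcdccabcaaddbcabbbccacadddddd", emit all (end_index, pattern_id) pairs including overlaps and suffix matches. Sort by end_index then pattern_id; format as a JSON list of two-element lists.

Build:
Trie (insert patterns):
  0='ε' goto a→1 b→10 c→13 d→7
  1='a' goto b→2
  2='ab' goto d→3
  3='abd' goto d→4
  4='abdd' goto a→5
  5='abdda' goto d→6
  6='abddad' goto ·  [P0 ends]
  7='d' goto d→8
  8='dd' goto d→9
  9='ddd' goto ·  [P1 ends]
  10='b' goto c→11
  11='bc' goto a→12
  12='bca' goto ·  [P2 ends]
  13='c' goto a→14
  14='ca' goto ·  [P3 ends]

BFS fail/out derivation:
  n1('a'): parent n0 fail=0; on 'a' 0 → fail=0;  out ∅∪∅=∅
  n7('d'): parent n0 fail=0; on 'd' 0 → fail=0;  out ∅∪∅=∅
  n10('b'): parent n0 fail=0; on 'b' 0 → fail=0;  out ∅∪∅=∅
  n13('c'): parent n0 fail=0; on 'c' 0 → fail=0;  out ∅∪∅=∅
  n2('ab'): parent n1 fail=0; on 'b' 0 → fail=10;  out ∅∪∅=∅
  n8('dd'): parent n7 fail=0; on 'd' 0 → fail=7;  out ∅∪∅=∅
  n11('bc'): parent n10 fail=0; on 'c' 0 → fail=13;  out ∅∪∅=∅
  n14('ca'): parent n13 fail=0; on 'a' 0 → fail=1;  out {3}∪∅={3}
  n3('abd'): parent n2 fail=10; on 'd' 10→0 → fail=7;  out ∅∪∅=∅
  n9('ddd'): parent n8 fail=7; on 'd' 7 → fail=8;  out {1}∪∅={1}
  n12('bca'): parent n11 fail=13; on 'a' 13 → fail=14;  out {2}∪{3}={2,3}
  n4('abdd'): parent n3 fail=7; on 'd' 7 → fail=8;  out ∅∪∅=∅
  n5('abdda'): parent n4 fail=8; on 'a' 8→7→0 → fail=1;  out ∅∪∅=∅
  n6('abddad'): parent n5 fail=1; on 'd' 1→0 → fail=7;  out {0}∪∅={0}

Scan:
[0] read 'd'  n0⇒n7
[1] read 'd'  n7⇒n8
[2] read 'd'  n8⇒n9  → match P1@[0:2]
[3] read 'd'  n9⇒n9 ·f  → match P1@[1:3]
[4] read 'd'  n9⇒n9 ·f  → match P1@[2:4]
[5] read 'd'  n9⇒n9 ·f  → match P1@[3:5]
[6] read 'd'  n9⇒n9 ·f  → match P1@[4:6]
[7] read 'd'  n9⇒n9 ·f  → match P1@[5:7]
[8] read 'd'  n9⇒n9 ·f  → match P1@[6:8]
[9] read 'b'  n9⇒n10 ·f
[10] read 'a'  n10⇒n1 ·f
[11] read 'b'  n1⇒n2
[12] read 'd'  n2⇒n3
[13] read 'd'  n3⇒n4
[14] read 'a'  n4⇒n5
[15] read 'd'  n5⇒n6  → match P0@[10:15]
[16] read 'a'  n6⇒n1 ·f
[17] read 'b'  n1⇒n2
[18] read 'd'  n2⇒n3
[19] read 'd'  n3⇒n4
[20] read 'a'  n4⇒n5
[21] read 'd'  n5⇒n6  → match P0@[16:21]
[22] read 'b'  n6⇒n10 ·f
[23] read 'c'  n10⇒n11
[24] read 'a'  n11⇒n12  → match P2@[22:24],P3@[23:24]
[25] read 'c'  n12⇒n13 ·f
[26] read 'a'  n13⇒n14  → match P3@[25:26]
[27] read 'c'  n14⇒n13 ·f
[28] read 'a'  n13⇒n14  → match P3@[27:28]
[29] read 'b'  n14⇒n2 ·f
[30] read 'd'  n2⇒n3
[31] read 'd'  n3⇒n4
[32] read 'd'  n4⇒n9 ·f  → match P1@[30:32]
[33] read 'd'  n9⇒n9 ·f  → match P1@[31:33]
[34] read 'c'  n9⇒n13 ·f
[35] read 'a'  n13⇒n14  → match P3@[34:35]
[36] read 'b'  n14⇒n2 ·f
[37] read 'd'  n2⇒n3
[38] read 'd'  n3⇒n4
[39] read 'a'  n4⇒n5
[40] read 'd'  n5⇒n6  → match P0@[35:40]
[41] read 'd'  n6⇒n8 ·f
[42] read 'c'  n8⇒n13 ·f
[43] read 'd'  n13⇒n7 ·f
[44] read 'c'  n7⇒n13 ·f
[45] read 'c'  n13⇒n13 ·f
[46] read 'a'  n13⇒n14  → match P3@[45:46]
[47] read 'b'  n14⇒n2 ·f
[48] read 'c'  n2⇒n11 ·f
[49] read 'a'  n11⇒n12  → match P2@[47:49],P3@[48:49]
[50] read 'a'  n12⇒n1 ·f
[51] read 'd'  n1⇒n7 ·f
[52] read 'd'  n7⇒n8
[53] read 'b'  n8⇒n10 ·f
[54] read 'c'  n10⇒n11
[55] read 'a'  n11⇒n12  → match P2@[53:55],P3@[54:55]
[56] read 'b'  n12⇒n2 ·f
[57] read 'b'  n2⇒n10 ·f
[58] read 'b'  n10⇒n10 ·f
[59] read 'c'  n10⇒n11
[60] read 'c'  n11⇒n13 ·f
[61] read 'a'  n13⇒n14  → match P3@[60:61]
[62] read 'c'  n14⇒n13 ·f
[63] read 'a'  n13⇒n14  → match P3@[62:63]
[64] read 'd'  n14⇒n7 ·f
[65] read 'd'  n7⇒n8
[66] read 'd'  n8⇒n9  → match P1@[64:66]
[67] read 'd'  n9⇒n9 ·f  → match P1@[65:67]
[68] read 'd'  n9⇒n9 ·f  → match P1@[66:68]
[69] read 'd'  n9⇒n9 ·f  → match P1@[67:69]

Result: [[2,1],[3,1],[4,1],[5,1],[6,1],[7,1],[8,1],[15,0],[21,0],[24,2],[24,3],[26,3],[28,3],[32,1],[33,1],[35,3],[40,0],[46,3],[49,2],[49,3],[55,2],[55,3],[61,3],[63,3],[66,1],[67,1],[68,1],[69,1]]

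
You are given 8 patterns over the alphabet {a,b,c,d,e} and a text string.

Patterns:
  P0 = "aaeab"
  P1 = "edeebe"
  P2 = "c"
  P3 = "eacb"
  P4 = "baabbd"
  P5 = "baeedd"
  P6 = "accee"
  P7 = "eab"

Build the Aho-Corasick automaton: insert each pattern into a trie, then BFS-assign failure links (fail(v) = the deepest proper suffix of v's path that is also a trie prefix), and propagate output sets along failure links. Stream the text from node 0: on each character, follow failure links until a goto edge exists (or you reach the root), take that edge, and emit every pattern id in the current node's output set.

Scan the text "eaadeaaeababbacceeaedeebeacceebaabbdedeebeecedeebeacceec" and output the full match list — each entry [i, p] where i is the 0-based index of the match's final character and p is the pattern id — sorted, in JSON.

Build:
Trie (insert patterns):
  n0 'ε': a→1 b→16 c→12 e→6
  n1 'a': a→2 c→26
  n2 'aa': e→3
  n3 'aae': a→4
  n4 'aaea': b→5
  n5 'aaeab': ·  [P0 ends]
  n6 'e': a→13 d→7
  n7 'ed': e→8
  n8 'ede': e→9
  n9 'edee': b→10
  n10 'edeeb': e→11
  n11 'edeebe': ·  [P1 ends]
  n12 'c': ·  [P2 ends]
  n13 'ea': b→30 c→14
  n14 'eac': b→15
  n15 'eacb': ·  [P3 ends]
  n16 'b': a→17
  n17 'ba': a→18 e→22
  n18 'baa': b→19
  n19 'baab': b→20
  n20 'baabb': d→21
  n21 'baabbd': ·  [P4 ends]
  n22 'bae': e→23
  n23 'baee': d→24
  n24 'baeed': d→25
  n25 'baeedd': ·  [P5 ends]
  n26 'ac': c→27
  n27 'acc': e→28
  n28 'acce': e→29
  n29 'accee': ·  [P6 ends]
  n30 'eab': ·  [P7 ends]

BFS fail/out derivation:
  fail(1) 'a': from fail(0)=0 chase 'a': 0 ⇒ 0;  out=∅∪out(0)=∅
  fail(6) 'e': from fail(0)=0 chase 'e': 0 ⇒ 0;  out=∅∪out(0)=∅
  fail(12) 'c': from fail(0)=0 chase 'c': 0 ⇒ 0;  out={2}∪out(0)={2}
  fail(16) 'b': from fail(0)=0 chase 'b': 0 ⇒ 0;  out=∅∪out(0)=∅
  fail(2) 'aa': from fail(1)=0 chase 'a': 0 ⇒ 1;  out=∅∪out(1)=∅
  fail(7) 'ed': from fail(6)=0 chase 'd': 0 ⇒ 0;  out=∅∪out(0)=∅
  fail(13) 'ea': from fail(6)=0 chase 'a': 0 ⇒ 1;  out=∅∪out(1)=∅
  fail(17) 'ba': from fail(16)=0 chase 'a': 0 ⇒ 1;  out=∅∪out(1)=∅
  fail(26) 'ac': from fail(1)=0 chase 'c': 0 ⇒ 12;  out=∅∪out(12)={2}
  fail(3) 'aae': from fail(2)=1 chase 'e': 1→0 ⇒ 6;  out=∅∪out(6)=∅
  fail(8) 'ede': from fail(7)=0 chase 'e': 0 ⇒ 6;  out=∅∪out(6)=∅
  fail(14) 'eac': from fail(13)=1 chase 'c': 1 ⇒ 26;  out=∅∪out(26)={2}
  fail(18) 'baa': from fail(17)=1 chase 'a': 1 ⇒ 2;  out=∅∪out(2)=∅
  fail(22) 'bae': from fail(17)=1 chase 'e': 1→0 ⇒ 6;  out=∅∪out(6)=∅
  fail(27) 'acc': from fail(26)=12 chase 'c': 12→0 ⇒ 12;  out=∅∪out(12)={2}
  fail(30) 'eab': from fail(13)=1 chase 'b': 1→0 ⇒ 16;  out={7}∪out(16)={7}
  fail(4) 'aaea': from fail(3)=6 chase 'a': 6 ⇒ 13;  out=∅∪out(13)=∅
  fail(9) 'edee': from fail(8)=6 chase 'e': 6→0 ⇒ 6;  out=∅∪out(6)=∅
  fail(15) 'eacb': from fail(14)=26 chase 'b': 26→12→0 ⇒ 16;  out={3}∪out(16)={3}
  fail(19) 'baab': from fail(18)=2 chase 'b': 2→1→0 ⇒ 16;  out=∅∪out(16)=∅
  fail(23) 'baee': from fail(22)=6 chase 'e': 6→0 ⇒ 6;  out=∅∪out(6)=∅
  fail(28) 'acce': from fail(27)=12 chase 'e': 12→0 ⇒ 6;  out=∅∪out(6)=∅
  fail(5) 'aaeab': from fail(4)=13 chase 'b': 13 ⇒ 30;  out={0}∪out(30)={0,7}
  fail(10) 'edeeb': from fail(9)=6 chase 'b': 6→0 ⇒ 16;  out=∅∪out(16)=∅
  fail(20) 'baabb': from fail(19)=16 chase 'b': 16→0 ⇒ 16;  out=∅∪out(16)=∅
  fail(24) 'baeed': from fail(23)=6 chase 'd': 6 ⇒ 7;  out=∅∪out(7)=∅
  fail(29) 'accee': from fail(28)=6 chase 'e': 6→0 ⇒ 6;  out={6}∪out(6)={6}
  fail(11) 'edeebe': from fail(10)=16 chase 'e': 16→0 ⇒ 6;  out={1}∪out(6)={1}
  fail(21) 'baabbd': from fail(20)=16 chase 'd': 16→0 ⇒ 0;  out={4}∪out(0)={4}
  fail(25) 'baeedd': from fail(24)=7 chase 'd': 7→0 ⇒ 0;  out={5}∪out(0)={5}

Scan:
[0] read 'e'  n0⇒n6
[1] read 'a'  n6⇒n13
[2] read 'a'  n13⇒n2 ·f
[3] read 'd'  n2⇒n0 ·f
[4] read 'e'  n0⇒n6
[5] read 'a'  n6⇒n13
[6] read 'a'  n13⇒n2 ·f
[7] read 'e'  n2⇒n3
[8] read 'a'  n3⇒n4
[9] read 'b'  n4⇒n5  emit P0@[5:9],P7@[7:9]
[10] read 'a'  n5⇒n17 ·f
[11] read 'b'  n17⇒n16 ·f
[12] read 'b'  n16⇒n16 ·f
[13] read 'a'  n16⇒n17
[14] read 'c'  n17⇒n26 ·f  emit P2@[14:14]
[15] read 'c'  n26⇒n27  emit P2@[15:15]
[16] read 'e'  n27⇒n28
[17] read 'e'  n28⇒n29  emit P6@[13:17]
[18] read 'a'  n29⇒n13 ·f
[19] read 'e'  n13⇒n6 ·f
[20] read 'd'  n6⇒n7
[21] read 'e'  n7⇒n8
[22] read 'e'  n8⇒n9
[23] read 'b'  n9⇒n10
[24] read 'e'  n10⇒n11  emit P1@[19:24]
[25] read 'a'  n11⇒n13 ·f
[26] read 'c'  n13⇒n14  emit P2@[26:26]
[27] read 'c'  n14⇒n27 ·f  emit P2@[27:27]
[28] read 'e'  n27⇒n28
[29] read 'e'  n28⇒n29  emit P6@[25:29]
[30] read 'b'  n29⇒n16 ·f
[31] read 'a'  n16⇒n17
[32] read 'a'  n17⇒n18
[33] read 'b'  n18⇒n19
[34] read 'b'  n19⇒n20
[35] read 'd'  n20⇒n21  emit P4@[30:35]
[36] read 'e'  n21⇒n6 ·f
[37] read 'd'  n6⇒n7
[38] read 'e'  n7⇒n8
[39] read 'e'  n8⇒n9
[40] read 'b'  n9⇒n10
[41] read 'e'  n10⇒n11  emit P1@[36:41]
[42] read 'e'  n11⇒n6 ·f
[43] read 'c'  n6⇒n12 ·f  emit P2@[43:43]
[44] read 'e'  n12⇒n6 ·f
[45] read 'd'  n6⇒n7
[46] read 'e'  n7⇒n8
[47] read 'e'  n8⇒n9
[48] read 'b'  n9⇒n10
[49] read 'e'  n10⇒n11  emit P1@[44:49]
[50] read 'a'  n11⇒n13 ·f
[51] read 'c'  n13⇒n14  emit P2@[51:51]
[52] read 'c'  n14⇒n27 ·f  emit P2@[52:52]
[53] read 'e'  n27⇒n28
[54] read 'e'  n28⇒n29  emit P6@[50:54]
[55] read 'c'  n29⇒n12 ·f  emit P2@[55:55]

Matches: [[9,0],[9,7],[14,2],[15,2],[17,6],[24,1],[26,2],[27,2],[29,6],[35,4],[41,1],[43,2],[49,1],[51,2],[52,2],[54,6],[55,2]]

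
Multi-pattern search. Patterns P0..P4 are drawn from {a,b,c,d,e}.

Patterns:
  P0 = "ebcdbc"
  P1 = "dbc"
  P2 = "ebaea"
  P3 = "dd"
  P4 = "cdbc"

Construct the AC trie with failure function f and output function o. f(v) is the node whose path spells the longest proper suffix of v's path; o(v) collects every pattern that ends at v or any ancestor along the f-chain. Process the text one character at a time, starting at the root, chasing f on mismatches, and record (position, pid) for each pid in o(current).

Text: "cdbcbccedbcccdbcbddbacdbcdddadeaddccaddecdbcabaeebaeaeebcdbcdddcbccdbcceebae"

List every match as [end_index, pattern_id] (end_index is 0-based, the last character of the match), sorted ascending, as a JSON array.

Construct AC machine:
Trie (insert patterns):
  n0 'ε': c→14 d→7 e→1
  n1 'e': b→2
  n2 'eb': a→10 c→3
  n3 'ebc': d→4
  n4 'ebcd': b→5
  n5 'ebcdb': c→6
  n6 'ebcdbc': ·  [P0 ends]
  n7 'd': b→8 d→13
  n8 'db': c→9
  n9 'dbc': ·  [P1 ends]
  n10 'eba': e→11
  n11 'ebae': a→12
  n12 'ebaea': ·  [P2 ends]
  n13 'dd': ·  [P3 ends]
  n14 'c': d→15
  n15 'cd': b→16
  n16 'cdb': c→17
  n17 'cdbc': ·  [P4 ends]

BFS fail/out derivation:
  n1('e'): parent n0 fail=0; on 'e' 0 → fail=0;  out ∅∪∅=∅
  n7('d'): parent n0 fail=0; on 'd' 0 → fail=0;  out ∅∪∅=∅
  n14('c'): parent n0 fail=0; on 'c' 0 → fail=0;  out ∅∪∅=∅
  n2('eb'): parent n1 fail=0; on 'b' 0 → fail=0;  out ∅∪∅=∅
  n8('db'): parent n7 fail=0; on 'b' 0 → fail=0;  out ∅∪∅=∅
  n13('dd'): parent n7 fail=0; on 'd' 0 → fail=7;  out {3}∪∅={3}
  n15('cd'): parent n14 fail=0; on 'd' 0 → fail=7;  out ∅∪∅=∅
  n3('ebc'): parent n2 fail=0; on 'c' 0 → fail=14;  out ∅∪∅=∅
  n9('dbc'): parent n8 fail=0; on 'c' 0 → fail=14;  out {1}∪∅={1}
  n10('eba'): parent n2 fail=0; on 'a' 0 → fail=0;  out ∅∪∅=∅
  n16('cdb'): parent n15 fail=7; on 'b' 7 → fail=8;  out ∅∪∅=∅
  n4('ebcd'): parent n3 fail=14; on 'd' 14 → fail=15;  out ∅∪∅=∅
  n11('ebae'): parent n10 fail=0; on 'e' 0 → fail=1;  out ∅∪∅=∅
  n17('cdbc'): parent n16 fail=8; on 'c' 8 → fail=9;  out {4}∪{1}={1,4}
  n5('ebcdb'): parent n4 fail=15; on 'b' 15 → fail=16;  out ∅∪∅=∅
  n12('ebaea'): parent n11 fail=1; on 'a' 1→0 → fail=0;  out {2}∪∅={2}
  n6('ebcdbc'): parent n5 fail=16; on 'c' 16 → fail=17;  out {0}∪{1,4}={0,1,4}

Text stream:
i=0 'c': node 0→14
i=1 'd': node 14→15
i=2 'b': node 15→16
i=3 'c': node 16→17  → match P1@[1:3],P4@[0:3]
i=4 'b': node 17→0 (fail-walked)
i=5 'c': node 0→14
i=6 'c': node 14→14 (fail-walked)
i=7 'e': node 14→1 (fail-walked)
i=8 'd': node 1→7 (fail-walked)
i=9 'b': node 7→8
i=10 'c': node 8→9  → match P1@[8:10]
i=11 'c': node 9→14 (fail-walked)
i=12 'c': node 14→14 (fail-walked)
i=13 'd': node 14→15
i=14 'b': node 15→16
i=15 'c': node 16→17  → match P1@[13:15],P4@[12:15]
i=16 'b': node 17→0 (fail-walked)
i=17 'd': node 0→7
i=18 'd': node 7→13  → match P3@[17:18]
i=19 'b': node 13→8 (fail-walked)
i=20 'a': node 8→0 (fail-walked)
i=21 'c': node 0→14
i=22 'd': node 14→15
i=23 'b': node 15→16
i=24 'c': node 16→17  → match P1@[22:24],P4@[21:24]
i=25 'd': node 17→15 (fail-walked)
i=26 'd': node 15→13 (fail-walked)  → match P3@[25:26]
i=27 'd': node 13→13 (fail-walked)  → match P3@[26:27]
i=28 'a': node 13→0 (fail-walked)
i=29 'd': node 0→7
i=30 'e': node 7→1 (fail-walked)
i=31 'a': node 1→0 (fail-walked)
i=32 'd': node 0→7
i=33 'd': node 7→13  → match P3@[32:33]
i=34 'c': node 13→14 (fail-walked)
i=35 'c': node 14→14 (fail-walked)
i=36 'a': node 14→0 (fail-walked)
i=37 'd': node 0→7
i=38 'd': node 7→13  → match P3@[37:38]
i=39 'e': node 13→1 (fail-walked)
i=40 'c': node 1→14 (fail-walked)
i=41 'd': node 14→15
i=42 'b': node 15→16
i=43 'c': node 16→17  → match P1@[41:43],P4@[40:43]
i=44 'a': node 17→0 (fail-walked)
i=45 'b': node 0→0
i=46 'a': node 0→0
i=47 'e': node 0→1
i=48 'e': node 1→1 (fail-walked)
i=49 'b': node 1→2
i=50 'a': node 2→10
i=51 'e': node 10→11
i=52 'a': node 11→12  → match P2@[48:52]
i=53 'e': node 12→1 (fail-walked)
i=54 'e': node 1→1 (fail-walked)
i=55 'b': node 1→2
i=56 'c': node 2→3
i=57 'd': node 3→4
i=58 'b': node 4→5
i=59 'c': node 5→6  → match P0@[54:59],P1@[57:59],P4@[56:59]
i=60 'd': node 6→15 (fail-walked)
i=61 'd': node 15→13 (fail-walked)  → match P3@[60:61]
i=62 'd': node 13→13 (fail-walked)  → match P3@[61:62]
i=63 'c': node 13→14 (fail-walked)
i=64 'b': node 14→0 (fail-walked)
i=65 'c': node 0→14
i=66 'c': node 14→14 (fail-walked)
i=67 'd': node 14→15
i=68 'b': node 15→16
i=69 'c': node 16→17  → match P1@[67:69],P4@[66:69]
i=70 'c': node 17→14 (fail-walked)
i=71 'e': node 14→1 (fail-walked)
i=72 'e': node 1→1 (fail-walked)
i=73 'b': node 1→2
i=74 'a': node 2→10
i=75 'e': node 10→11

Matches: [[3,1],[3,4],[10,1],[15,1],[15,4],[18,3],[24,1],[24,4],[26,3],[27,3],[33,3],[38,3],[43,1],[43,4],[52,2],[59,0],[59,1],[59,4],[61,3],[62,3],[69,1],[69,4]]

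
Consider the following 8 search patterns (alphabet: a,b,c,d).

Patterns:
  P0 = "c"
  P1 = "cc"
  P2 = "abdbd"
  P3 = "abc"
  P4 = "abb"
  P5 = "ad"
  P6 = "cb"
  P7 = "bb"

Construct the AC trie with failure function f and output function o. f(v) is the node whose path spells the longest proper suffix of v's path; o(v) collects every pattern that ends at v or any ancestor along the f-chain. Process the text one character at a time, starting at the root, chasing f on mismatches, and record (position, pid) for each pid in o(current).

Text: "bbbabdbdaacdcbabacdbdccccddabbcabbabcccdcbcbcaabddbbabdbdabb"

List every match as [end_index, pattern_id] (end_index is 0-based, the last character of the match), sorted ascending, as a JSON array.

Build:
Trie (insert patterns):
  0='ε' goto a→3 b→12 c→1
  1='c' goto b→11 c→2  ←P0
  2='cc' goto ·  ←P1
  3='a' goto b→4 d→10
  4='ab' goto b→9 c→8 d→5
  5='abd' goto b→6
  6='abdb' goto d→7
  7='abdbd' goto ·  ←P2
  8='abc' goto ·  ←P3
  9='abb' goto ·  ←P4
  10='ad' goto ·  ←P5
  11='cb' goto ·  ←P6
  12='b' goto b→13
  13='bb' goto ·  ←P7

Failure links (BFS by depth):
  fail(1) 'c': from fail(0)=0 chase 'c': 0 ⇒ 0;  out={0}∪out(0)={0}
  fail(3) 'a': from fail(0)=0 chase 'a': 0 ⇒ 0;  out=∅∪out(0)=∅
  fail(12) 'b': from fail(0)=0 chase 'b': 0 ⇒ 0;  out=∅∪out(0)=∅
  fail(2) 'cc': from fail(1)=0 chase 'c': 0 ⇒ 1;  out={1}∪out(1)={0,1}
  fail(4) 'ab': from fail(3)=0 chase 'b': 0 ⇒ 12;  out=∅∪out(12)=∅
  fail(10) 'ad': from fail(3)=0 chase 'd': 0 ⇒ 0;  out={5}∪out(0)={5}
  fail(11) 'cb': from fail(1)=0 chase 'b': 0 ⇒ 12;  out={6}∪out(12)={6}
  fail(13) 'bb': from fail(12)=0 chase 'b': 0 ⇒ 12;  out={7}∪out(12)={7}
  fail(5) 'abd': from fail(4)=12 chase 'd': 12→0 ⇒ 0;  out=∅∪out(0)=∅
  fail(8) 'abc': from fail(4)=12 chase 'c': 12→0 ⇒ 1;  out={3}∪out(1)={0,3}
  fail(9) 'abb': from fail(4)=12 chase 'b': 12 ⇒ 13;  out={4}∪out(13)={4,7}
  fail(6) 'abdb': from fail(5)=0 chase 'b': 0 ⇒ 12;  out=∅∪out(12)=∅
  fail(7) 'abdbd': from fail(6)=12 chase 'd': 12→0 ⇒ 0;  out={2}∪out(0)={2}

Text stream:
i=0 'b': node 0→12
i=1 'b': node 12→13  emit P7@[0:1]
i=2 'b': node 13→13 (via fail)  emit P7@[1:2]
i=3 'a': node 13→3 (via fail)
i=4 'b': node 3→4
i=5 'd': node 4→5
i=6 'b': node 5→6
i=7 'd': node 6→7  emit P2@[3:7]
i=8 'a': node 7→3 (via fail)
i=9 'a': node 3→3 (via fail)
i=10 'c': node 3→1 (via fail)  emit P0@[10:10]
i=11 'd': node 1→0 (via fail)
i=12 'c': node 0→1  emit P0@[12:12]
i=13 'b': node 1→11  emit P6@[12:13]
i=14 'a': node 11→3 (via fail)
i=15 'b': node 3→4
i=16 'a': node 4→3 (via fail)
i=17 'c': node 3→1 (via fail)  emit P0@[17:17]
i=18 'd': node 1→0 (via fail)
i=19 'b': node 0→12
i=20 'd': node 12→0 (via fail)
i=21 'c': node 0→1  emit P0@[21:21]
i=22 'c': node 1→2  emit P0@[22:22],P1@[21:22]
i=23 'c': node 2→2 (via fail)  emit P0@[23:23],P1@[22:23]
i=24 'c': node 2→2 (via fail)  emit P0@[24:24],P1@[23:24]
i=25 'd': node 2→0 (via fail)
i=26 'd': node 0→0
i=27 'a': node 0→3
i=28 'b': node 3→4
i=29 'b': node 4→9  emit P4@[27:29],P7@[28:29]
i=30 'c': node 9→1 (via fail)  emit P0@[30:30]
i=31 'a': node 1→3 (via fail)
i=32 'b': node 3→4
i=33 'b': node 4→9  emit P4@[31:33],P7@[32:33]
i=34 'a': node 9→3 (via fail)
i=35 'b': node 3→4
i=36 'c': node 4→8  emit P0@[36:36],P3@[34:36]
i=37 'c': node 8→2 (via fail)  emit P0@[37:37],P1@[36:37]
i=38 'c': node 2→2 (via fail)  emit P0@[38:38],P1@[37:38]
i=39 'd': node 2→0 (via fail)
i=40 'c': node 0→1  emit P0@[40:40]
i=41 'b': node 1→11  emit P6@[40:41]
i=42 'c': node 11→1 (via fail)  emit P0@[42:42]
i=43 'b': node 1→11  emit P6@[42:43]
i=44 'c': node 11→1 (via fail)  emit P0@[44:44]
i=45 'a': node 1→3 (via fail)
i=46 'a': node 3→3 (via fail)
i=47 'b': node 3→4
i=48 'd': node 4→5
i=49 'd': node 5→0 (via fail)
i=50 'b': node 0→12
i=51 'b': node 12→13  emit P7@[50:51]
i=52 'a': node 13→3 (via fail)
i=53 'b': node 3→4
i=54 'd': node 4→5
i=55 'b': node 5→6
i=56 'd': node 6→7  emit P2@[52:56]
i=57 'a': node 7→3 (via fail)
i=58 'b': node 3→4
i=59 'b': node 4→9  emit P4@[57:59],P7@[58:59]

All matches (sorted): [[1,7],[2,7],[7,2],[10,0],[12,0],[13,6],[17,0],[21,0],[22,0],[22,1],[23,0],[23,1],[24,0],[24,1],[29,4],[29,7],[30,0],[33,4],[33,7],[36,0],[36,3],[37,0],[37,1],[38,0],[38,1],[40,0],[41,6],[42,0],[43,6],[44,0],[51,7],[56,2],[59,4],[59,7]]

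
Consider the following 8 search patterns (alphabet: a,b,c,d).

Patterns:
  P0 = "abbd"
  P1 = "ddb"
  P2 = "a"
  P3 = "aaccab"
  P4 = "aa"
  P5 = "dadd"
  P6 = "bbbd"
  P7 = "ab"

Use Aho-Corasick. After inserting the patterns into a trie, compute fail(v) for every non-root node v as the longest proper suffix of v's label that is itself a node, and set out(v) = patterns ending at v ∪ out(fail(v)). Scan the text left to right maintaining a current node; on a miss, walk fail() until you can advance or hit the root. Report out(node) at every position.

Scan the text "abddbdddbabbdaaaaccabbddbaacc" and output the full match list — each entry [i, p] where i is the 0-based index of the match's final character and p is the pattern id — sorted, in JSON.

Build automaton:
Trie nodes:
  n0 'ε': a→1 b→16 d→5
  n1 'a': a→8 b→2  [P2 ends]
  n2 'ab': b→3  [P7 ends]
  n3 'abb': d→4
  n4 'abbd': ·  [P0 ends]
  n5 'd': a→13 d→6
  n6 'dd': b→7
  n7 'ddb': ·  [P1 ends]
  n8 'aa': c→9  [P4 ends]
  n9 'aac': c→10
  n10 'aacc': a→11
  n11 'aacca': b→12
  n12 'aaccab': ·  [P3 ends]
  n13 'da': d→14
  n14 'dad': d→15
  n15 'dadd': ·  [P5 ends]
  n16 'b': b→17
  n17 'bb': b→18
  n18 'bbb': d→19
  n19 'bbbd': ·  [P6 ends]

BFS fail/out derivation:
  n1('a'): parent n0 fail=0; on 'a' 0 → fail=0;  out {2}∪∅={2}
  n5('d'): parent n0 fail=0; on 'd' 0 → fail=0;  out ∅∪∅=∅
  n16('b'): parent n0 fail=0; on 'b' 0 → fail=0;  out ∅∪∅=∅
  n2('ab'): parent n1 fail=0; on 'b' 0 → fail=16;  out {7}∪∅={7}
  n6('dd'): parent n5 fail=0; on 'd' 0 → fail=5;  out ∅∪∅=∅
  n8('aa'): parent n1 fail=0; on 'a' 0 → fail=1;  out {4}∪{2}={2,4}
  n13('da'): parent n5 fail=0; on 'a' 0 → fail=1;  out ∅∪{2}={2}
  n17('bb'): parent n16 fail=0; on 'b' 0 → fail=16;  out ∅∪∅=∅
  n3('abb'): parent n2 fail=16; on 'b' 16 → fail=17;  out ∅∪∅=∅
  n7('ddb'): parent n6 fail=5; on 'b' 5→0 → fail=16;  out {1}∪∅={1}
  n9('aac'): parent n8 fail=1; on 'c' 1→0 → fail=0;  out ∅∪∅=∅
  n14('dad'): parent n13 fail=1; on 'd' 1→0 → fail=5;  out ∅∪∅=∅
  n18('bbb'): parent n17 fail=16; on 'b' 16 → fail=17;  out ∅∪∅=∅
  n4('abbd'): parent n3 fail=17; on 'd' 17→16→0 → fail=5;  out {0}∪∅={0}
  n10('aacc'): parent n9 fail=0; on 'c' 0 → fail=0;  out ∅∪∅=∅
  n15('dadd'): parent n14 fail=5; on 'd' 5 → fail=6;  out {5}∪∅={5}
  n19('bbbd'): parent n18 fail=17; on 'd' 17→16→0 → fail=5;  out {6}∪∅={6}
  n11('aacca'): parent n10 fail=0; on 'a' 0 → fail=1;  out ∅∪{2}={2}
  n12('aaccab'): parent n11 fail=1; on 'b' 1 → fail=2;  out {3}∪{7}={3,7}

Scan:
[0] read 'a'  n0⇒n1  emit P2@[0:0]
[1] read 'b'  n1⇒n2  emit P7@[0:1]
[2] read 'd'  n2⇒n5 ·f
[3] read 'd'  n5⇒n6
[4] read 'b'  n6⇒n7  emit P1@[2:4]
[5] read 'd'  n7⇒n5 ·f
[6] read 'd'  n5⇒n6
[7] read 'd'  n6⇒n6 ·f
[8] read 'b'  n6⇒n7  emit P1@[6:8]
[9] read 'a'  n7⇒n1 ·f  emit P2@[9:9]
[10] read 'b'  n1⇒n2  emit P7@[9:10]
[11] read 'b'  n2⇒n3
[12] read 'd'  n3⇒n4  emit P0@[9:12]
[13] read 'a'  n4⇒n13 ·f  emit P2@[13:13]
[14] read 'a'  n13⇒n8 ·f  emit P2@[14:14],P4@[13:14]
[15] read 'a'  n8⇒n8 ·f  emit P2@[15:15],P4@[14:15]
[16] read 'a'  n8⇒n8 ·f  emit P2@[16:16],P4@[15:16]
[17] read 'c'  n8⇒n9
[18] read 'c'  n9⇒n10
[19] read 'a'  n10⇒n11  emit P2@[19:19]
[20] read 'b'  n11⇒n12  emit P3@[15:20],P7@[19:20]
[21] read 'b'  n12⇒n3 ·f
[22] read 'd'  n3⇒n4  emit P0@[19:22]
[23] read 'd'  n4⇒n6 ·f
[24] read 'b'  n6⇒n7  emit P1@[22:24]
[25] read 'a'  n7⇒n1 ·f  emit P2@[25:25]
[26] read 'a'  n1⇒n8  emit P2@[26:26],P4@[25:26]
[27] read 'c'  n8⇒n9
[28] read 'c'  n9⇒n10

Matches: [[0,2],[1,7],[4,1],[8,1],[9,2],[10,7],[12,0],[13,2],[14,2],[14,4],[15,2],[15,4],[16,2],[16,4],[19,2],[20,3],[20,7],[22,0],[24,1],[25,2],[26,2],[26,4]]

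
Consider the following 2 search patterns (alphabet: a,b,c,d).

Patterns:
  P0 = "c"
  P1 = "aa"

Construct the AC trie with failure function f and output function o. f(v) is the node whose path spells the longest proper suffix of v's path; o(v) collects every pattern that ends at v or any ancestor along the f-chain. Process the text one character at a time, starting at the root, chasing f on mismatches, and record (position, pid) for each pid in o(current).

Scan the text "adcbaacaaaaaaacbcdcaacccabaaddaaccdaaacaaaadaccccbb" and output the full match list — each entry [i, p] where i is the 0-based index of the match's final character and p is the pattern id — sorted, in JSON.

Build automaton:
Trie nodes:
  n0 'ε': a→2 c→1
  n1 'c': ·  ←P0
  n2 'a': a→3
  n3 'aa': ·  ←P1

Failure links (BFS by depth):
  n1('c'): parent n0 fail=0; on 'c' 0 → fail=0;  out {0}∪∅={0}
  n2('a'): parent n0 fail=0; on 'a' 0 → fail=0;  out ∅∪∅=∅
  n3('aa'): parent n2 fail=0; on 'a' 0 → fail=2;  out {1}∪∅={1}

Run:
[0] read 'a'  n0⇒n2
[1] read 'd'  n2⇒n0 (fail-walked)
[2] read 'c'  n0⇒n1  ** P0@[2:2]
[3] read 'b'  n1⇒n0 (fail-walked)
[4] read 'a'  n0⇒n2
[5] read 'a'  n2⇒n3  ** P1@[4:5]
[6] read 'c'  n3⇒n1 (fail-walked)  ** P0@[6:6]
[7] read 'a'  n1⇒n2 (fail-walked)
[8] read 'a'  n2⇒n3  ** P1@[7:8]
[9] read 'a'  n3⇒n3 (fail-walked)  ** P1@[8:9]
[10] read 'a'  n3⇒n3 (fail-walked)  ** P1@[9:10]
[11] read 'a'  n3⇒n3 (fail-walked)  ** P1@[10:11]
[12] read 'a'  n3⇒n3 (fail-walked)  ** P1@[11:12]
[13] read 'a'  n3⇒n3 (fail-walked)  ** P1@[12:13]
[14] read 'c'  n3⇒n1 (fail-walked)  ** P0@[14:14]
[15] read 'b'  n1⇒n0 (fail-walked)
[16] read 'c'  n0⇒n1  ** P0@[16:16]
[17] read 'd'  n1⇒n0 (fail-walked)
[18] read 'c'  n0⇒n1  ** P0@[18:18]
[19] read 'a'  n1⇒n2 (fail-walked)
[20] read 'a'  n2⇒n3  ** P1@[19:20]
[21] read 'c'  n3⇒n1 (fail-walked)  ** P0@[21:21]
[22] read 'c'  n1⇒n1 (fail-walked)  ** P0@[22:22]
[23] read 'c'  n1⇒n1 (fail-walked)  ** P0@[23:23]
[24] read 'a'  n1⇒n2 (fail-walked)
[25] read 'b'  n2⇒n0 (fail-walked)
[26] read 'a'  n0⇒n2
[27] read 'a'  n2⇒n3  ** P1@[26:27]
[28] read 'd'  n3⇒n0 (fail-walked)
[29] read 'd'  n0⇒n0
[30] read 'a'  n0⇒n2
[31] read 'a'  n2⇒n3  ** P1@[30:31]
[32] read 'c'  n3⇒n1 (fail-walked)  ** P0@[32:32]
[33] read 'c'  n1⇒n1 (fail-walked)  ** P0@[33:33]
[34] read 'd'  n1⇒n0 (fail-walked)
[35] read 'a'  n0⇒n2
[36] read 'a'  n2⇒n3  ** P1@[35:36]
[37] read 'a'  n3⇒n3 (fail-walked)  ** P1@[36:37]
[38] read 'c'  n3⇒n1 (fail-walked)  ** P0@[38:38]
[39] read 'a'  n1⇒n2 (fail-walked)
[40] read 'a'  n2⇒n3  ** P1@[39:40]
[41] read 'a'  n3⇒n3 (fail-walked)  ** P1@[40:41]
[42] read 'a'  n3⇒n3 (fail-walked)  ** P1@[41:42]
[43] read 'd'  n3⇒n0 (fail-walked)
[44] read 'a'  n0⇒n2
[45] read 'c'  n2⇒n1 (fail-walked)  ** P0@[45:45]
[46] read 'c'  n1⇒n1 (fail-walked)  ** P0@[46:46]
[47] read 'c'  n1⇒n1 (fail-walked)  ** P0@[47:47]
[48] read 'c'  n1⇒n1 (fail-walked)  ** P0@[48:48]
[49] read 'b'  n1⇒n0 (fail-walked)
[50] read 'b'  n0⇒n0

Result: [[2,0],[5,1],[6,0],[8,1],[9,1],[10,1],[11,1],[12,1],[13,1],[14,0],[16,0],[18,0],[20,1],[21,0],[22,0],[23,0],[27,1],[31,1],[32,0],[33,0],[36,1],[37,1],[38,0],[40,1],[41,1],[42,1],[45,0],[46,0],[47,0],[48,0]]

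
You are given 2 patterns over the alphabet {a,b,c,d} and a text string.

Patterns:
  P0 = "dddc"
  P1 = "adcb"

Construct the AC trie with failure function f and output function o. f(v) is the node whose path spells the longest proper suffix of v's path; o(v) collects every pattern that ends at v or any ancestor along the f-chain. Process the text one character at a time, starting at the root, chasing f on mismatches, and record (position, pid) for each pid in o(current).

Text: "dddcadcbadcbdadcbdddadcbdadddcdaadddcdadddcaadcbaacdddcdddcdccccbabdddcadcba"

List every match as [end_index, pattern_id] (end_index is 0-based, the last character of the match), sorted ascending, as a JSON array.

Build:
Trie nodes:
  n0 'ε': a→5 d→1
  n1 'd': d→2
  n2 'dd': d→3
  n3 'ddd': c→4
  n4 'dddc': ·  [P0 ends]
  n5 'a': d→6
  n6 'ad': c→7
  n7 'adc': b→8
  n8 'adcb': ·  [P1 ends]

Failure links (BFS by depth):
  fail(1) 'd': from fail(0)=0 chase 'd': 0 ⇒ 0;  out=∅∪out(0)=∅
  fail(5) 'a': from fail(0)=0 chase 'a': 0 ⇒ 0;  out=∅∪out(0)=∅
  fail(2) 'dd': from fail(1)=0 chase 'd': 0 ⇒ 1;  out=∅∪out(1)=∅
  fail(6) 'ad': from fail(5)=0 chase 'd': 0 ⇒ 1;  out=∅∪out(1)=∅
  fail(3) 'ddd': from fail(2)=1 chase 'd': 1 ⇒ 2;  out=∅∪out(2)=∅
  fail(7) 'adc': from fail(6)=1 chase 'c': 1→0 ⇒ 0;  out=∅∪out(0)=∅
  fail(4) 'dddc': from fail(3)=2 chase 'c': 2→1→0 ⇒ 0;  out={0}∪out(0)={0}
  fail(8) 'adcb': from fail(7)=0 chase 'b': 0 ⇒ 0;  out={1}∪out(0)={1}

Run:
i=0 'd': node 0→1
i=1 'd': node 1→2
i=2 'd': node 2→3
i=3 'c': node 3→4  emit P0@[0:3]
i=4 'a': node 4→5 (fail-walked)
i=5 'd': node 5→6
i=6 'c': node 6→7
i=7 'b': node 7→8  emit P1@[4:7]
i=8 'a': node 8→5 (fail-walked)
i=9 'd': node 5→6
i=10 'c': node 6→7
i=11 'b': node 7→8  emit P1@[8:11]
i=12 'd': node 8→1 (fail-walked)
i=13 'a': node 1→5 (fail-walked)
i=14 'd': node 5→6
i=15 'c': node 6→7
i=16 'b': node 7→8  emit P1@[13:16]
i=17 'd': node 8→1 (fail-walked)
i=18 'd': node 1→2
i=19 'd': node 2→3
i=20 'a': node 3→5 (fail-walked)
i=21 'd': node 5→6
i=22 'c': node 6→7
i=23 'b': node 7→8  emit P1@[20:23]
i=24 'd': node 8→1 (fail-walked)
i=25 'a': node 1→5 (fail-walked)
i=26 'd': node 5→6
i=27 'd': node 6→2 (fail-walked)
i=28 'd': node 2→3
i=29 'c': node 3→4  emit P0@[26:29]
i=30 'd': node 4→1 (fail-walked)
i=31 'a': node 1→5 (fail-walked)
i=32 'a': node 5→5 (fail-walked)
i=33 'd': node 5→6
i=34 'd': node 6→2 (fail-walked)
i=35 'd': node 2→3
i=36 'c': node 3→4  emit P0@[33:36]
i=37 'd': node 4→1 (fail-walked)
i=38 'a': node 1→5 (fail-walked)
i=39 'd': node 5→6
i=40 'd': node 6→2 (fail-walked)
i=41 'd': node 2→3
i=42 'c': node 3→4  emit P0@[39:42]
i=43 'a': node 4→5 (fail-walked)
i=44 'a': node 5→5 (fail-walked)
i=45 'd': node 5→6
i=46 'c': node 6→7
i=47 'b': node 7→8  emit P1@[44:47]
i=48 'a': node 8→5 (fail-walked)
i=49 'a': node 5→5 (fail-walked)
i=50 'c': node 5→0 (fail-walked)
i=51 'd': node 0→1
i=52 'd': node 1→2
i=53 'd': node 2→3
i=54 'c': node 3→4  emit P0@[51:54]
i=55 'd': node 4→1 (fail-walked)
i=56 'd': node 1→2
i=57 'd': node 2→3
i=58 'c': node 3→4  emit P0@[55:58]
i=59 'd': node 4→1 (fail-walked)
i=60 'c': node 1→0 (fail-walked)
i=61 'c': node 0→0
i=62 'c': node 0→0
i=63 'c': node 0→0
i=64 'b': node 0→0
i=65 'a': node 0→5
i=66 'b': node 5→0 (fail-walked)
i=67 'd': node 0→1
i=68 'd': node 1→2
i=69 'd': node 2→3
i=70 'c': node 3→4  emit P0@[67:70]
i=71 'a': node 4→5 (fail-walked)
i=72 'd': node 5→6
i=73 'c': node 6→7
i=74 'b': node 7→8  emit P1@[71:74]
i=75 'a': node 8→5 (fail-walked)

Result: [[3,0],[7,1],[11,1],[16,1],[23,1],[29,0],[36,0],[42,0],[47,1],[54,0],[58,0],[70,0],[74,1]]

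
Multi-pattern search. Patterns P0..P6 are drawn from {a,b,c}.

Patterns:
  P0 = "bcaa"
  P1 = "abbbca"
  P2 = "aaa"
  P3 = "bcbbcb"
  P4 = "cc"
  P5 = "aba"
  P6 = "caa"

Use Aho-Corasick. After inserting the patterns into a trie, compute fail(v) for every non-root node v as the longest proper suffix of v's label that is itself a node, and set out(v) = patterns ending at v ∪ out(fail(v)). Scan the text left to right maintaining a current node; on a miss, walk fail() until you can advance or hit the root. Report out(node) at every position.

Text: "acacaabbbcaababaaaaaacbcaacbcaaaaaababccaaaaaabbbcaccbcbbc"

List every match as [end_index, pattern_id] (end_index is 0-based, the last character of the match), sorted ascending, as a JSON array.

Build automaton:
Trie (insert patterns):
  0='ε' goto a→5 b→1 c→17
  1='b' goto c→2
  2='bc' goto a→3 b→13
  3='bca' goto a→4
  4='bcaa' goto ·  ←P0
  5='a' goto a→11 b→6
  6='ab' goto a→19 b→7
  7='abb' goto b→8
  8='abbb' goto c→9
  9='abbbc' goto a→10
  10='abbbca' goto ·  ←P1
  11='aa' goto a→12
  12='aaa' goto ·  ←P2
  13='bcb' goto b→14
  14='bcbb' goto c→15
  15='bcbbc' goto b→16
  16='bcbbcb' goto ·  ←P3
  17='c' goto a→20 c→18
  18='cc' goto ·  ←P4
  19='aba' goto ·  ←P5
  20='ca' goto a→21
  21='caa' goto ·  ←P6

Failure links (BFS by depth):
  fail(1) 'b': from fail(0)=0 chase 'b': 0 ⇒ 0;  out=∅∪out(0)=∅
  fail(5) 'a': from fail(0)=0 chase 'a': 0 ⇒ 0;  out=∅∪out(0)=∅
  fail(17) 'c': from fail(0)=0 chase 'c': 0 ⇒ 0;  out=∅∪out(0)=∅
  fail(2) 'bc': from fail(1)=0 chase 'c': 0 ⇒ 17;  out=∅∪out(17)=∅
  fail(6) 'ab': from fail(5)=0 chase 'b': 0 ⇒ 1;  out=∅∪out(1)=∅
  fail(11) 'aa': from fail(5)=0 chase 'a': 0 ⇒ 5;  out=∅∪out(5)=∅
  fail(18) 'cc': from fail(17)=0 chase 'c': 0 ⇒ 17;  out={4}∪out(17)={4}
  fail(20) 'ca': from fail(17)=0 chase 'a': 0 ⇒ 5;  out=∅∪out(5)=∅
  fail(3) 'bca': from fail(2)=17 chase 'a': 17 ⇒ 20;  out=∅∪out(20)=∅
  fail(7) 'abb': from fail(6)=1 chase 'b': 1→0 ⇒ 1;  out=∅∪out(1)=∅
  fail(12) 'aaa': from fail(11)=5 chase 'a': 5 ⇒ 11;  out={2}∪out(11)={2}
  fail(13) 'bcb': from fail(2)=17 chase 'b': 17→0 ⇒ 1;  out=∅∪out(1)=∅
  fail(19) 'aba': from fail(6)=1 chase 'a': 1→0 ⇒ 5;  out={5}∪out(5)={5}
  fail(21) 'caa': from fail(20)=5 chase 'a': 5 ⇒ 11;  out={6}∪out(11)={6}
  fail(4) 'bcaa': from fail(3)=20 chase 'a': 20 ⇒ 21;  out={0}∪out(21)={0,6}
  fail(8) 'abbb': from fail(7)=1 chase 'b': 1→0 ⇒ 1;  out=∅∪out(1)=∅
  fail(14) 'bcbb': from fail(13)=1 chase 'b': 1→0 ⇒ 1;  out=∅∪out(1)=∅
  fail(9) 'abbbc': from fail(8)=1 chase 'c': 1 ⇒ 2;  out=∅∪out(2)=∅
  fail(15) 'bcbbc': from fail(14)=1 chase 'c': 1 ⇒ 2;  out=∅∪out(2)=∅
  fail(10) 'abbbca': from fail(9)=2 chase 'a': 2 ⇒ 3;  out={1}∪out(3)={1}
  fail(16) 'bcbbcb': from fail(15)=2 chase 'b': 2 ⇒ 13;  out={3}∪out(13)={3}

Run:
[0] read 'a'  n0⇒n5
[1] read 'c'  n5⇒n17 (fail-walked)
[2] read 'a'  n17⇒n20
[3] read 'c'  n20⇒n17 (fail-walked)
[4] read 'a'  n17⇒n20
[5] read 'a'  n20⇒n21  → match P6@[3:5]
[6] read 'b'  n21⇒n6 (fail-walked)
[7] read 'b'  n6⇒n7
[8] read 'b'  n7⇒n8
[9] read 'c'  n8⇒n9
[10] read 'a'  n9⇒n10  → match P1@[5:10]
[11] read 'a'  n10⇒n4 (fail-walked)  → match P0@[8:11],P6@[9:11]
[12] read 'b'  n4⇒n6 (fail-walked)
[13] read 'a'  n6⇒n19  → match P5@[11:13]
[14] read 'b'  n19⇒n6 (fail-walked)
[15] read 'a'  n6⇒n19  → match P5@[13:15]
[16] read 'a'  n19⇒n11 (fail-walked)
[17] read 'a'  n11⇒n12  → match P2@[15:17]
[18] read 'a'  n12⇒n12 (fail-walked)  → match P2@[16:18]
[19] read 'a'  n12⇒n12 (fail-walked)  → match P2@[17:19]
[20] read 'a'  n12⇒n12 (fail-walked)  → match P2@[18:20]
[21] read 'c'  n12⇒n17 (fail-walked)
[22] read 'b'  n17⇒n1 (fail-walked)
[23] read 'c'  n1⇒n2
[24] read 'a'  n2⇒n3
[25] read 'a'  n3⇒n4  → match P0@[22:25],P6@[23:25]
[26] read 'c'  n4⇒n17 (fail-walked)
[27] read 'b'  n17⇒n1 (fail-walked)
[28] read 'c'  n1⇒n2
[29] read 'a'  n2⇒n3
[30] read 'a'  n3⇒n4  → match P0@[27:30],P6@[28:30]
[31] read 'a'  n4⇒n12 (fail-walked)  → match P2@[29:31]
[32] read 'a'  n12⇒n12 (fail-walked)  → match P2@[30:32]
[33] read 'a'  n12⇒n12 (fail-walked)  → match P2@[31:33]
[34] read 'a'  n12⇒n12 (fail-walked)  → match P2@[32:34]
[35] read 'b'  n12⇒n6 (fail-walked)
[36] read 'a'  n6⇒n19  → match P5@[34:36]
[37] read 'b'  n19⇒n6 (fail-walked)
[38] read 'c'  n6⇒n2 (fail-walked)
[39] read 'c'  n2⇒n18 (fail-walked)  → match P4@[38:39]
[40] read 'a'  n18⇒n20 (fail-walked)
[41] read 'a'  n20⇒n21  → match P6@[39:41]
[42] read 'a'  n21⇒n12 (fail-walked)  → match P2@[40:42]
[43] read 'a'  n12⇒n12 (fail-walked)  → match P2@[41:43]
[44] read 'a'  n12⇒n12 (fail-walked)  → match P2@[42:44]
[45] read 'a'  n12⇒n12 (fail-walked)  → match P2@[43:45]
[46] read 'b'  n12⇒n6 (fail-walked)
[47] read 'b'  n6⇒n7
[48] read 'b'  n7⇒n8
[49] read 'c'  n8⇒n9
[50] read 'a'  n9⇒n10  → match P1@[45:50]
[51] read 'c'  n10⇒n17 (fail-walked)
[52] read 'c'  n17⇒n18  → match P4@[51:52]
[53] read 'b'  n18⇒n1 (fail-walked)
[54] read 'c'  n1⇒n2
[55] read 'b'  n2⇒n13
[56] read 'b'  n13⇒n14
[57] read 'c'  n14⇒n15

All matches (sorted): [[5,6],[10,1],[11,0],[11,6],[13,5],[15,5],[17,2],[18,2],[19,2],[20,2],[25,0],[25,6],[30,0],[30,6],[31,2],[32,2],[33,2],[34,2],[36,5],[39,4],[41,6],[42,2],[43,2],[44,2],[45,2],[50,1],[52,4]]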